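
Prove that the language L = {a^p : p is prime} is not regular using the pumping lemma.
Assume for contradiction that L is regular, and let p ≥ 1 be the pumping length given by the pumping lemma.
Choose a prime q with q ≥ p (one exists because there are infinitely many primes) and let s = a^q. Then s ∈ L and |s| = q ≥ p.
By the pumping lemma, s = xyz for some x, y, z with |xy| ≤ p, |y| ≥ 1, and xy^i z ∈ L for every i ≥ 0.
Here y = a^k for some k with 1 ≤ k ≤ p, and xy^i z = a^(q + (i − 1)k) for every i ≥ 0.

Take i = q + 1: |xy^(q+1) z| = q + qk = q(k + 1).
Both factors satisfy q ≥ 2 and k + 1 ≥ 2, so q(k + 1) is composite, and xy^(q+1) z ∉ L.

This contradicts the pumping lemma, which requires xy^i z ∈ L for all i ≥ 0.
Hence L = {a^p : p is prime} is not regular. ∎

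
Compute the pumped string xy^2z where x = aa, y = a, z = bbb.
aaaabbb

Given x = 'aa', y = 'a', z = 'bbb' and i = 2:

xy^2z = x + y·y·...·y (2 times) + z
       = 'aa' + 'a'^2 + 'bbb'
       = 'aa' + 'aa' + 'bbb'
       = 'aaaabbb'

The pumped string is 'aaaabbb' with length 7.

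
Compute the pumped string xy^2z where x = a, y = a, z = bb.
aaabb

Given x = 'a', y = 'a', z = 'bb' and i = 2:

xy^2z = x + y·y·...·y (2 times) + z
       = 'a' + 'a'^2 + 'bb'
       = 'a' + 'aa' + 'bb'
       = 'aaabb'

The pumped string is 'aaabb' with length 5.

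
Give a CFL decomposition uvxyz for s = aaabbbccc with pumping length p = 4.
u='aa', v='a', x='bb', y='b', z='ccc'

For s = aaabbbccc with pumping length p = 4:

One valid decomposition:
- u = 'aa'
- v = 'a'
- x = 'bb'
- y = 'b'
- z = 'ccc'

Verification:
- uvxyz = 'aa' + 'a' + 'bb' + 'b' + 'ccc' = aaabbbccc ✓
- |vxy| = |'abbb'| = 4 ≤ 4 ✓
- |vy| = |'ab'| = 2 > 0 ✓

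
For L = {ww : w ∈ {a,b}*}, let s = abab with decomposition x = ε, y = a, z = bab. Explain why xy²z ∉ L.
xy²z = aabab ∉ L

Pumping with i = 2 replaces y = a by y² = aa:
- Original: s = xyz = abab; abab splits into halves ab · ab, which are equal, so it is in L (w = ab)
- Pumped: xy²z = ε · aa · bab = aabab
- aabab has odd length 5, so it cannot be written as ww and is not in L

The pumping lemma would require xy²z ∈ L, so this decomposition yields a contradiction.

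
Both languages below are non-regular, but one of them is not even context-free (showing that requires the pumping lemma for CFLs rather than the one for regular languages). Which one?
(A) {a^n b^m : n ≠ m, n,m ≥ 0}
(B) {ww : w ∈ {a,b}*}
(B) {ww : w ∈ {a,b}*}

(B) {ww : w ∈ {a,b}*} requires the CFL pumping lemma.

- {a^n b^m : n ≠ m, n,m ≥ 0} is context-free (but not regular)
  • Can be shown non-regular with the regular pumping lemma
  • After pumping a's, we can make n = m

- {ww : w ∈ {a,b}*} is NOT context-free
  • Requires the CFL pumping lemma to prove
  • Even a PDA cannot compare two arbitrary halves symbol by symbol; CFL pumping on a^p b^p a^p b^p fails

The CFL pumping lemma is "stronger" in that it can prove non-membership
in the larger class of context-free languages.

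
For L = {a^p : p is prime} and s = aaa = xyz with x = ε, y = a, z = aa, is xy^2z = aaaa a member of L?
No

xy²z = ε · aa · aa = aaaa.
aaaa has length 4 = 2 × 2, which is not prime, so it is not in L.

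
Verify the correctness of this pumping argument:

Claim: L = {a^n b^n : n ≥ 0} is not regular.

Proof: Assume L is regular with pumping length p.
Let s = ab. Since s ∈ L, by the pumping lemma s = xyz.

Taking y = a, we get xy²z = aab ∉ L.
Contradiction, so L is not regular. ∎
The proof is INCORRECT.

Error: The string s = ab may be shorter than p.
The pumping lemma only applies to strings with |s| ≥ p, and p is not under our control.
We must choose s in terms of p, e.g. s = a^p b^p, to ensure |s| ≥ p.
(The proof also fixes one particular y; a valid argument must handle every decomposition with |xy| ≤ p and |y| ≥ 1 — for s = a^p b^p this forces y = a^k, and then xy²z = a^(p+k) b^p ∉ L.)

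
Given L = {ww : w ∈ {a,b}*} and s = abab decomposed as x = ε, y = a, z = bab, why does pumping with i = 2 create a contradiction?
xy²z = aabab ∉ L

Pumping with i = 2 replaces y = a by y² = aa:
- Original: s = xyz = abab; abab splits into halves ab · ab, which are equal, so it is in L (w = ab)
- Pumped: xy²z = ε · aa · bab = aabab
- aabab has odd length 5, so it cannot be written as ww and is not in L

The pumping lemma would require xy²z ∈ L, so this decomposition yields a contradiction.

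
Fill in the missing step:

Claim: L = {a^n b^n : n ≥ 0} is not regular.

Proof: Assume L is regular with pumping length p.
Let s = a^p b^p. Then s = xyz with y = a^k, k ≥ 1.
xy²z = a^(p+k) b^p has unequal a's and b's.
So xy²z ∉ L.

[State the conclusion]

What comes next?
This contradicts the pumping lemma for regular languages,
which guarantees xy^i z ∈ L for all i ≥ 0.

Since our assumption that L is regular leads to a contradiction,
we conclude that L = {a^n b^n : n ≥ 0} is NOT regular. ∎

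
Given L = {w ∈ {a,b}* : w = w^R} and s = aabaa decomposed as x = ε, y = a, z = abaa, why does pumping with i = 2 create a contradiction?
xy²z = aaabaa ∉ L

Pumping with i = 2 replaces y = a by y² = aa:
- Original: s = xyz = aabaa; aabaa reversed is aabaa, the same string, so it is a palindrome and is in L
- Pumped: xy²z = ε · aa · abaa = aaabaa
- aaabaa reversed is aabaaa ≠ aaabaa, so it is not a palindrome and is not in L

The pumping lemma would require xy²z ∈ L, so this decomposition yields a contradiction.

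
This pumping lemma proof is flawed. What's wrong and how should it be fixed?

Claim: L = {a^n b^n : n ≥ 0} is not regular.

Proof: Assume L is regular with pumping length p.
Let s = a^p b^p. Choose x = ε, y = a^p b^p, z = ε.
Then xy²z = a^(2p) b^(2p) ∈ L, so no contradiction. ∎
Error: The decomposition violates |xy| ≤ p. With y = a^p b^p, |xy| = |y| = 2p > p. (The proof also miscomputes xy²z, which would be a^p b^p a^p b^p rather than a^(2p) b^(2p), and it wrongly treats one harmless decomposition as settling the matter — the prover does not get to choose the decomposition.)

Correction: The pumping lemma requires |xy| ≤ p, and the argument must handle every decomposition satisfying |xy| ≤ p, |y| ≥ 1. Since s starts with p a's, any such y consists only of a's, say y = a^k with k ≥ 1. Then xy²z = a^(p+k) b^p has unequal numbers of a's and b's, so xy²z ∉ L — the required contradiction.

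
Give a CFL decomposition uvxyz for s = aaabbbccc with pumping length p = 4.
u='aa', v='a', x='bb', y='b', z='ccc'

For s = aaabbbccc with pumping length p = 4:

One valid decomposition:
- u = 'aa'
- v = 'a'
- x = 'bb'
- y = 'b'
- z = 'ccc'

Verification:
- uvxyz = 'aa' + 'a' + 'bb' + 'b' + 'ccc' = aaabbbccc ✓
- |vxy| = |'abbb'| = 4 ≤ 4 ✓
- |vy| = |'ab'| = 2 > 0 ✓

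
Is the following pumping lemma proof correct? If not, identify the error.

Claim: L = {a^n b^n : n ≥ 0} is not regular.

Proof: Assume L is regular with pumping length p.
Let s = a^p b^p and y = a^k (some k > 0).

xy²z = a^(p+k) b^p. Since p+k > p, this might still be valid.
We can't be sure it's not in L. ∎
The proof is INCORRECT.

Error: The conclusion is wrong.
xy²z = a^(p+k) b^p is definitely NOT in L because the number of a's (p+k) ≠ number of b's (p).
The proof incorrectly doubts what is actually a valid contradiction.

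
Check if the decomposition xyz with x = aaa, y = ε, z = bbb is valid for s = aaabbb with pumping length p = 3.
Violated: |y| > 0

The decomposition x = aaa, y = ε, z = bbb for s = aaabbb with p = 3
violates the constraint: |y| > 0

|y| = 0, but the pumping lemma requires |y| > 0 (y must be non-empty).

Pumping lemma constraints:
1. xyz = s (decomposition is valid)
2. |xy| ≤ p
3. |y| > 0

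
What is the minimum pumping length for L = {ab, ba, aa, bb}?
p = 3

For a finite language L, the pumping lemma holds vacuously if p > max|s| for s ∈ L.

The longest string in L = {ab, ba, aa, bb} has length 2.
If p = 3, then no string s ∈ L has |s| ≥ p, so the condition is vacuously true.

The minimum pumping length is p = 3.

Why no smaller p works: for any p ≤ 2, the longest string s ∈ L has |s| = 2 ≥ p, so it would
have to be pumpable; but pumping up (i = 2, 3, ...) produces ever longer strings, which cannot all lie in the
finite language L. So the pumping property fails for every p ≤ 2.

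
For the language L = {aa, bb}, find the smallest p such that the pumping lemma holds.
p = 3

For a finite language L, the pumping lemma holds vacuously if p > max|s| for s ∈ L.

The longest string in L = {aa, bb} has length 2.
If p = 3, then no string s ∈ L has |s| ≥ p, so the condition is vacuously true.

The minimum pumping length is p = 3.

Why no smaller p works: for any p ≤ 2, the longest string s ∈ L has |s| = 2 ≥ p, so it would
have to be pumpable; but pumping up (i = 2, 3, ...) produces ever longer strings, which cannot all lie in the
finite language L. So the pumping property fails for every p ≤ 2.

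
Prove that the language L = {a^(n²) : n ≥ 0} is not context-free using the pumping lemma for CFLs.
Assume for contradiction that L is context-free, and let p ≥ 1 be the pumping length given by the pumping lemma for CFLs.
Choose s = a^(p²). Then s ∈ L and |s| = p² ≥ p.
By the CFL pumping lemma, s = uvxyz for some u, v, x, y, z with |vxy| ≤ p, |vy| ≥ 1, and uv^i xy^i z ∈ L for every i ≥ 0.
All symbols are a's, so only lengths matter: let k = |vy|, with 1 ≤ k ≤ |vxy| ≤ p.

Take i = 2: |uv²xy²z| = p² + k, and p² < p² + k ≤ p² + p < (p + 1)².
So the length lies strictly between consecutive squares and is not a perfect square; uv²xy²z ∉ L.

This contradicts the CFL pumping lemma, which requires uv^i xy^i z ∈ L for all i ≥ 0.
Hence L = {a^(n²) : n ≥ 0} is not context-free. ∎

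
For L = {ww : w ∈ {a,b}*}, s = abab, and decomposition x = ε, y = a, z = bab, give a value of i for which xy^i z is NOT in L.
i = 2

xy²z = ε · aa · bab = aabab; aabab has odd length 5, so it cannot be written as ww and is not in L.
(Other choices also work, e.g. i = 0, 3; only i = 1 is guaranteed to stay in L since xy¹z = s.)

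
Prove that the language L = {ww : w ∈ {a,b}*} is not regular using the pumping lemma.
Assume for contradiction that L is regular, and let p ≥ 1 be the pumping length given by the pumping lemma.
Choose s = a^p b a^p b. Then s ∈ L (take w = a^p b) and |s| = 2p + 2 ≥ p.
By the pumping lemma, s = xyz for some x, y, z with |xy| ≤ p, |y| ≥ 1, and xy^i z ∈ L for every i ≥ 0.
Since |xy| ≤ p and the first p symbols of s are all a's, y = a^k for some k with 1 ≤ k ≤ p.

Take i = 2: t = xy²z = a^(p + k) b a^p b.
Suppose t = uu for some string u. The string t contains exactly two b's and ends in b, so u contains exactly one b and ends in b; hence u = a^j b for some j, and uu = a^j b a^j b. Comparing with t = a^(p + k) b a^p b forces j = p + k (first block) and j = p (second block), which is impossible since k ≥ 1. So t ∉ L.

This contradicts the pumping lemma, which requires xy^i z ∈ L for all i ≥ 0.
Hence L = {ww : w ∈ {a,b}*} is not regular. ∎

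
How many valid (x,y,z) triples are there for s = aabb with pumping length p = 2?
3

For s = 'aabb' with pumping length p = 2:

Constraints: |xy| ≤ 2, |y| > 0

Valid decompositions (|xy| ≤ p, |y| ≥ 1):
  • x='', y='a', z='abb'
  • x='a', y='a', z='bb'
  • x='', y='aa', z='bb'

Total count: 3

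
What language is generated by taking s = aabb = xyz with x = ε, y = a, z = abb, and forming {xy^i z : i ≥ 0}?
{xy^i z : i ≥ 0} = {a^(i+1) b^2 : i ≥ 0} = {abb, aabb, aaabb, ...}

With x = ε, y = a, z = abb: Starting with aabb and pumping the first 'a' (z = abb keeps the second 'a'), we get strings with i+1 a's followed by 2 b's for i = 0, 1, 2, ...; note bb is not produced because z always contributes one a.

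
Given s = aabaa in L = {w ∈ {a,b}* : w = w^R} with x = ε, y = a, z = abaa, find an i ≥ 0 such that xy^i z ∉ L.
i = 0

xy⁰z = ε · ε · abaa = abaa; abaa reversed is aaba ≠ abaa, so it is not a palindrome and is not in L.
(Other choices also work, e.g. i = 2, 3; only i = 1 is guaranteed to stay in L since xy¹z = s.)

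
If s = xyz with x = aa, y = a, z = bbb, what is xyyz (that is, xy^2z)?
aaaabbb

Given x = 'aa', y = 'a', z = 'bbb' and i = 2:

xy^2z = x + y·y·...·y (2 times) + z
       = 'aa' + 'a'^2 + 'bbb'
       = 'aa' + 'aa' + 'bbb'
       = 'aaaabbb'

The pumped string is 'aaaabbb' with length 7.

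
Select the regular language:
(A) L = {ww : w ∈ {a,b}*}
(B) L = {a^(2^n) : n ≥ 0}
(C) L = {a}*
(C) {a}*

(C) L = {a}* is regular.

This can be recognized by a finite automaton (DFA/NFA).
Regular expressions like {a}* define regular languages.

The other choices are not regular:
- {ww : w ∈ {a,b}*}: After pumping, the two halves no longer match
- {a^(2^n) : n ≥ 0}: After pumping, length is no longer a power of 2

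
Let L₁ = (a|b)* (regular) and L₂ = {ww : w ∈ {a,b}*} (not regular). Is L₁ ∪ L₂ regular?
Yes — L₁ ∪ L₂ is regular.

{ww} ⊆ (a|b)*, so L₁ ∪ L₂ = (a|b)*, which is regular.

Note that the bare facts "L₁ regular, L₂ non-regular" do not settle the question by themselves: the closure of regular languages under ∪, ∩, complement and difference applies only when BOTH operands are regular. With a non-regular operand the result can come out regular or non-regular depending on the specific languages, so one has to work out L₁ ∪ L₂ for this particular pair, as above.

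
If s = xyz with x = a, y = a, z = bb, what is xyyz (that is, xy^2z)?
aaabb

Given x = 'a', y = 'a', z = 'bb' and i = 2:

xy^2z = x + y·y·...·y (2 times) + z
       = 'a' + 'a'^2 + 'bb'
       = 'a' + 'aa' + 'bb'
       = 'aaabb'

The pumped string is 'aaabb' with length 5.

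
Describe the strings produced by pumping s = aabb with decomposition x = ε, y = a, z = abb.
{xy^i z : i ≥ 0} = {a^(i+1) b^2 : i ≥ 0} = {abb, aabb, aaabb, ...}

With x = ε, y = a, z = abb: Starting with aabb and pumping the first 'a' (z = abb keeps the second 'a'), we get strings with i+1 a's followed by 2 b's for i = 0, 1, 2, ...; note bb is not produced because z always contributes one a.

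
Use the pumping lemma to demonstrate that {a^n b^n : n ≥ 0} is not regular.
Assume for contradiction that L is regular, and let p ≥ 1 be the pumping length given by the pumping lemma.
Choose s = a^p b^p. Then s ∈ L and |s| = 2p ≥ p.
By the pumping lemma, s = xyz for some x, y, z with |xy| ≤ p, |y| ≥ 1, and xy^i z ∈ L for every i ≥ 0.
Since |xy| ≤ p and the first p symbols of s are all a's, we must have y = a^k for some k with 1 ≤ k ≤ p.

Take i = 2: xy²z = a^(p + k) b^p.
This string has p + k a's but p b's, and p + k > p because k ≥ 1. So xy²z ∉ L.

This contradicts the pumping lemma, which requires xy^i z ∈ L for all i ≥ 0.
Hence L = {a^n b^n : n ≥ 0} is not regular. ∎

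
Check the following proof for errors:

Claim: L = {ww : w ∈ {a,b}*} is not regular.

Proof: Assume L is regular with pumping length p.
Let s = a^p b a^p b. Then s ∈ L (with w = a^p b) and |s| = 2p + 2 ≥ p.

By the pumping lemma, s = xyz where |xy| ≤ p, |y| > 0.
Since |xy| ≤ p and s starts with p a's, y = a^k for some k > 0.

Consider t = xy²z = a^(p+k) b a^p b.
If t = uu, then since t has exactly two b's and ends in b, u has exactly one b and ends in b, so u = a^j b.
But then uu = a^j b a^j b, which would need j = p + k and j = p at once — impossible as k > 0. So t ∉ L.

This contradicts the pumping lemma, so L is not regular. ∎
The proof is correct.

This proof is valid because:
1. s = a^p b a^p b is in L and is chosen in terms of p, so |s| ≥ p holds for every p
2. The decomposition analysis is correct: |xy| ≤ p forces y to lie inside the leading a's
3. The contradiction is valid: the argument shows a^(p+k) b a^p b cannot be split into two equal halves
4. The conclusion follows logically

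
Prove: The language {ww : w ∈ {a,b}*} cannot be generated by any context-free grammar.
Assume for contradiction that L is context-free, and let p ≥ 1 be the pumping length given by the pumping lemma for CFLs.
Choose s = a^p b^p a^p b^p. Then s ∈ L (take w = a^p b^p) and |s| = 4p ≥ p.
By the CFL pumping lemma, s = uvxyz for some u, v, x, y, z with |vxy| ≤ p, |vy| ≥ 1, and uv^i xy^i z ∈ L for every i ≥ 0.

Write s as four blocks A₁ B₁ A₂ B₂ with A₁ = A₂ = a^p and B₁ = B₂ = b^p. Since |vxy| ≤ p, the window vxy lies inside at most two adjacent blocks. Take i = 0 and let t = uxz, so |t| = 4p − |vy| with 1 ≤ |vy| ≤ p. If |t| is odd, t ∉ L immediately, so assume |vy| is even (hence |vy| ≥ 2) and |t|/2 = 2p − |vy|/2, which satisfies p ≤ |t|/2 ≤ 2p − 1.

Case 1 (vxy inside A₁B₁): t = a^(p−j) b^(p−l) a^p b^p with j + l = |vy|. The second half of t has length < 2p, so it is a suffix of the trailing a^p b^p and ends in b; the first half is a^(p−j) b^(p−l) a^((j+l)/2), which ends in a because (j+l)/2 ≥ 1. The halves differ, so t ∉ L.

Case 2 (vxy inside B₁A₂, straddling the middle): t = a^p b^(p−j) a^(p−l) b^p with j + l = |vy|. If t = ww, then w is a prefix of t of length ≥ p, so w begins with a^p; and w is a suffix of t of length ≥ p, so w ends with b^p. That forces |w| ≥ 2p, contradicting |w| = |t|/2 ≤ 2p − 1. So t ∉ L.

Case 3 (vxy inside A₂B₂): t = a^p b^p a^(p−j) b^(p−l) with j + l = |vy|. The first half of t is a prefix of a^p b^p, so it begins with a; the second half is b^((j+l)/2) a^(p−j) b^(p−l), which begins with b. The halves differ, so t ∉ L.

In every case uv⁰xy⁰z = uxz ∉ L.

This contradicts the CFL pumping lemma, which requires uv^i xy^i z ∈ L for all i ≥ 0.
Hence L = {ww : w ∈ {a,b}*} is not context-free. ∎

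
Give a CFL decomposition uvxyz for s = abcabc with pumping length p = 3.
u='ab', v='c', x='a', y='b', z='c'

For s = abcabc with pumping length p = 3:

One valid decomposition:
- u = 'ab'
- v = 'c'
- x = 'a'
- y = 'b'
- z = 'c'

Verification:
- uvxyz = 'ab' + 'c' + 'a' + 'b' + 'c' = abcabc ✓
- |vxy| = |'cab'| = 3 ≤ 3 ✓
- |vy| = |'cb'| = 2 > 0 ✓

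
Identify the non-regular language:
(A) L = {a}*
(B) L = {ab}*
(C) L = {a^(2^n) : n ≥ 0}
(C) {a^(2^n) : n ≥ 0}

(C) L = {a^(2^n) : n ≥ 0} is NOT regular.

The pumping lemma can be used to prove this:
After pumping, length is no longer a power of 2

The other languages are regular because they can be recognized by finite automata.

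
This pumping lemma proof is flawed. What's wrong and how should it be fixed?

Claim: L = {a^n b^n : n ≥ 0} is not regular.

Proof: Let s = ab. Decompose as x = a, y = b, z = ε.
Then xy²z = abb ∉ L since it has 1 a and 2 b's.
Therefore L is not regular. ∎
Error: The string s = ab might be shorter than the pumping length p.

Correction: Choose s = a^p b^p to ensure |s| ≥ p. Also, the decomposition is wrong: with |xy| ≤ p, y cannot include b's when s starts with p a's.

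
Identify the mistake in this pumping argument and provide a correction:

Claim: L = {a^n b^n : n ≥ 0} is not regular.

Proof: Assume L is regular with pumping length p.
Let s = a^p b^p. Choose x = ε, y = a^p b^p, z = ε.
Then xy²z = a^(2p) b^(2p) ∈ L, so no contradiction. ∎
Error: The decomposition violates |xy| ≤ p. With y = a^p b^p, |xy| = |y| = 2p > p. (The proof also miscomputes xy²z, which would be a^p b^p a^p b^p rather than a^(2p) b^(2p), and it wrongly treats one harmless decomposition as settling the matter — the prover does not get to choose the decomposition.)

Correction: The pumping lemma requires |xy| ≤ p, and the argument must handle every decomposition satisfying |xy| ≤ p, |y| ≥ 1. Since s starts with p a's, any such y consists only of a's, say y = a^k with k ≥ 1. Then xy²z = a^(p+k) b^p has unequal numbers of a's and b's, so xy²z ∉ L — the required contradiction.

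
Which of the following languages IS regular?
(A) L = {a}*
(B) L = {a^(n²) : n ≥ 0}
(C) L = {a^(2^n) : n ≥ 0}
(A) {a}*

(A) L = {a}* is regular.

This can be recognized by a finite automaton (DFA/NFA).
Regular expressions like {a}* define regular languages.

The other choices are not regular:
- {a^(2^n) : n ≥ 0}: After pumping, length is no longer a power of 2
- {a^(n²) : n ≥ 0}: After pumping, length is no longer a perfect square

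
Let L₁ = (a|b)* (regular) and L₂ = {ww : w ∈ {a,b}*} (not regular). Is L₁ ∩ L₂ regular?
No — L₁ ∩ L₂ is not regular.

(a|b)* is all strings over {a,b}, so L₁ ∩ L₂ = {ww : w ∈ {a,b}*} = L₂ itself, which is not regular (pump s = a^p b a^p b).

Note that the bare facts "L₁ regular, L₂ non-regular" do not settle the question by themselves: the closure of regular languages under ∪, ∩, complement and difference applies only when BOTH operands are regular. With a non-regular operand the result can come out regular or non-regular depending on the specific languages, so one has to work out L₁ ∩ L₂ for this particular pair, as above.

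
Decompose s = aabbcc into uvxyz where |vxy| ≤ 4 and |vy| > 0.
u='a', v='a', x='bb', y='c', z='c'

For s = aabbcc with pumping length p = 4:

One valid decomposition:
- u = 'a'
- v = 'a'
- x = 'bb'
- y = 'c'
- z = 'c'

Verification:
- uvxyz = 'a' + 'a' + 'bb' + 'c' + 'c' = aabbcc ✓
- |vxy| = |'abbc'| = 4 ≤ 4 ✓
- |vy| = |'ac'| = 2 > 0 ✓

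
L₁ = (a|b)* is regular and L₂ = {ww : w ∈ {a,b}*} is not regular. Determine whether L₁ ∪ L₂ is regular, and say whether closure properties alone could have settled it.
Yes — L₁ ∪ L₂ is regular.

{ww} ⊆ (a|b)*, so L₁ ∪ L₂ = (a|b)*, which is regular.

Note that the bare facts "L₁ regular, L₂ non-regular" do not settle the question by themselves: the closure of regular languages under ∪, ∩, complement and difference applies only when BOTH operands are regular. With a non-regular operand the result can come out regular or non-regular depending on the specific languages, so one has to work out L₁ ∪ L₂ for this particular pair, as above.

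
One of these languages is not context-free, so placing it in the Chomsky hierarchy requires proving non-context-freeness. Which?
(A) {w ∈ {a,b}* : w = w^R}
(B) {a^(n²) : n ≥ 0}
(B) {a^(n²) : n ≥ 0}

(B) {a^(n²) : n ≥ 0} requires the CFL pumping lemma.

- {w ∈ {a,b}* : w = w^R} is context-free (but not regular)
  • Can be shown non-regular with the regular pumping lemma
  • After pumping, the string is no longer symmetric

- {a^(n²) : n ≥ 0} is NOT context-free
  • Requires the CFL pumping lemma to prove
  • Gaps between squares grow unboundedly

The CFL pumping lemma is "stronger" in that it can prove non-membership
in the larger class of context-free languages.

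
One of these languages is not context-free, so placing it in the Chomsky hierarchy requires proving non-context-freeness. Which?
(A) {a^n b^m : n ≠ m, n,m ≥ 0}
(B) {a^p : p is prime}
(B) {a^p : p is prime}

(B) {a^p : p is prime} requires the CFL pumping lemma.

- {a^n b^m : n ≠ m, n,m ≥ 0} is context-free (but not regular)
  • Can be shown non-regular with the regular pumping lemma
  • After pumping a's, we can make n = m

- {a^p : p is prime} is NOT context-free
  • Requires the CFL pumping lemma to prove
  • The CFL pumping lemma also fails because prime gaps are unbounded

The CFL pumping lemma is "stronger" in that it can prove non-membership
in the larger class of context-free languages.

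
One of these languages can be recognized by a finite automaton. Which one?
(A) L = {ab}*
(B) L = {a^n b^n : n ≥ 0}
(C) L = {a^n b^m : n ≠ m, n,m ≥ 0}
(A) {ab}*

(A) L = {ab}* is regular.

This can be recognized by a finite automaton (DFA/NFA).
Regular expressions like {ab}* define regular languages.

The other choices are not regular:
- {a^n b^m : n ≠ m, n,m ≥ 0}: After pumping a's, we can make n = m
- {a^n b^n : n ≥ 0}: After pumping, the number of a's and b's become unequal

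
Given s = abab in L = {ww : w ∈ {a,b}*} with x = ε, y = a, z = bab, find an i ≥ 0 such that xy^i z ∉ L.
i = 3

xy³z = ε · aaa · bab = aaabab; aaabab has length 6; its halves are aaa and bab, which differ, so it is not in L.
(Other choices also work, e.g. i = 0, 2; only i = 1 is guaranteed to stay in L since xy¹z = s.)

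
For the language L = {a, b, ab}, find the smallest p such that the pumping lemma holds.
p = 3

For a finite language L, the pumping lemma holds vacuously if p > max|s| for s ∈ L.

The longest string in L = {a, b, ab} has length 2.
If p = 3, then no string s ∈ L has |s| ≥ p, so the condition is vacuously true.

The minimum pumping length is p = 3.

Why no smaller p works: for any p ≤ 2, the longest string s ∈ L has |s| = 2 ≥ p, so it would
have to be pumpable; but pumping up (i = 2, 3, ...) produces ever longer strings, which cannot all lie in the
finite language L. So the pumping property fails for every p ≤ 2.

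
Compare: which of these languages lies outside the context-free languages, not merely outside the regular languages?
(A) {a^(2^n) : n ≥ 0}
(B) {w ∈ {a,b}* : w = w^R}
(A) {a^(2^n) : n ≥ 0}

(A) {a^(2^n) : n ≥ 0} requires the CFL pumping lemma.

- {w ∈ {a,b}* : w = w^R} is context-free (but not regular)
  • Can be shown non-regular with the regular pumping lemma
  • After pumping, the string is no longer symmetric

- {a^(2^n) : n ≥ 0} is NOT context-free
  • Requires the CFL pumping lemma to prove
  • Gaps between powers of 2 grow exponentially

The CFL pumping lemma is "stronger" in that it can prove non-membership
in the larger class of context-free languages.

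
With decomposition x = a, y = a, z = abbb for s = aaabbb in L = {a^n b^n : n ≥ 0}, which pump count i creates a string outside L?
i = 3

xy³z = a · aaa · abbb = aaaaabbb; aaaaabbb has 5 a's and 3 b's; 5 ≠ 3, so it is not in L.
(Other choices also work, e.g. i = 0, 2; only i = 1 is guaranteed to stay in L since xy¹z = s.)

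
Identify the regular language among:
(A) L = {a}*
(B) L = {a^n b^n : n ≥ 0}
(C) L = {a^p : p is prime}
(A) {a}*

(A) L = {a}* is regular.

This can be recognized by a finite automaton (DFA/NFA).
Regular expressions like {a}* define regular languages.

The other choices are not regular:
- {a^p : p is prime}: After pumping, the length becomes composite
- {a^n b^n : n ≥ 0}: After pumping, the number of a's and b's become unequal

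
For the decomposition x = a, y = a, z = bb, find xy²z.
aaabb

Given x = 'a', y = 'a', z = 'bb' and i = 2:

xy^2z = x + y·y·...·y (2 times) + z
       = 'a' + 'a'^2 + 'bb'
       = 'a' + 'aa' + 'bb'
       = 'aaabb'

The pumped string is 'aaabb' with length 5.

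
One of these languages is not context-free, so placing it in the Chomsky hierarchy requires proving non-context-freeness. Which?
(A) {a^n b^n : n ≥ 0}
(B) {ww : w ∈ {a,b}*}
(B) {ww : w ∈ {a,b}*}

(B) {ww : w ∈ {a,b}*} requires the CFL pumping lemma.

- {a^n b^n : n ≥ 0} is context-free (but not regular)
  • Can be shown non-regular with the regular pumping lemma
  • After pumping, the number of a's and b's become unequal

- {ww : w ∈ {a,b}*} is NOT context-free
  • Requires the CFL pumping lemma to prove
  • Cannot verify equality of two arbitrary substrings

The CFL pumping lemma is "stronger" in that it can prove non-membership
in the larger class of context-free languages.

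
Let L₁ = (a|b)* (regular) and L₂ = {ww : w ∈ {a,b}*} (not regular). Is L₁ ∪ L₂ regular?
Yes — L₁ ∪ L₂ is regular.

{ww} ⊆ (a|b)*, so L₁ ∪ L₂ = (a|b)*, which is regular.

Note that the bare facts "L₁ regular, L₂ non-regular" do not settle the question by themselves: the closure of regular languages under ∪, ∩, complement and difference applies only when BOTH operands are regular. With a non-regular operand the result can come out regular or non-regular depending on the specific languages, so one has to work out L₁ ∪ L₂ for this particular pair, as above.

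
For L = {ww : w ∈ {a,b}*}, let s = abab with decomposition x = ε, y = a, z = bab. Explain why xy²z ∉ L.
xy²z = aabab ∉ L

Pumping with i = 2 replaces y = a by y² = aa:
- Original: s = xyz = abab; abab splits into halves ab · ab, which are equal, so it is in L (w = ab)
- Pumped: xy²z = ε · aa · bab = aabab
- aabab has odd length 5, so it cannot be written as ww and is not in L

The pumping lemma would require xy²z ∈ L, so this decomposition yields a contradiction.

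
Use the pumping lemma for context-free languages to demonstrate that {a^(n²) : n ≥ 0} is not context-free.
Assume for contradiction that L is context-free, and let p ≥ 1 be the pumping length given by the pumping lemma for CFLs.
Choose s = a^(p²). Then s ∈ L and |s| = p² ≥ p.
By the CFL pumping lemma, s = uvxyz for some u, v, x, y, z with |vxy| ≤ p, |vy| ≥ 1, and uv^i xy^i z ∈ L for every i ≥ 0.
All symbols are a's, so only lengths matter: let k = |vy|, with 1 ≤ k ≤ |vxy| ≤ p.

Take i = 2: |uv²xy²z| = p² + k, and p² < p² + k ≤ p² + p < (p + 1)².
So the length lies strictly between consecutive squares and is not a perfect square; uv²xy²z ∉ L.

This contradicts the CFL pumping lemma, which requires uv^i xy^i z ∈ L for all i ≥ 0.
Hence L = {a^(n²) : n ≥ 0} is not context-free. ∎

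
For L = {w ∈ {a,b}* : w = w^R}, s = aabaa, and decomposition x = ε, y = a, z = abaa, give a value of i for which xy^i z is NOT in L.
i = 2

xy²z = ε · aa · abaa = aaabaa; aaabaa reversed is aabaaa ≠ aaabaa, so it is not a palindrome and is not in L.
(Other choices also work, e.g. i = 0, 3; only i = 1 is guaranteed to stay in L since xy¹z = s.)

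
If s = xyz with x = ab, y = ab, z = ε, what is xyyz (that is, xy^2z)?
ababab

Given x = 'ab', y = 'ab', z = '' and i = 2:

xy^2z = x + y·y·...·y (2 times) + z
       = 'ab' + 'ab'^2 + ''
       = 'ab' + 'abab' + ''
       = 'ababab'

The pumped string is 'ababab' with length 6.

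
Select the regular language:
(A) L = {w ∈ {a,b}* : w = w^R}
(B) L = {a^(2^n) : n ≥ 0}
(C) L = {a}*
(C) {a}*

(C) L = {a}* is regular.

This can be recognized by a finite automaton (DFA/NFA).
Regular expressions like {a}* define regular languages.

The other choices are not regular:
- {a^(2^n) : n ≥ 0}: After pumping, length is no longer a power of 2
- {w ∈ {a,b}* : w = w^R}: After pumping, the string is no longer symmetric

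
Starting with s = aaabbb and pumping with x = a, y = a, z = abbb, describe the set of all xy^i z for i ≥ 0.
{xy^i z : i ≥ 0} = {a^(2+i) b^3 : i ≥ 0} = {aabbb, aaabbb, aaaabbb, ...}

With x = a, y = a, z = abbb: Starting with aaabbb and pumping the second 'a', we get strings with 2+i a's followed by 3 b's for i = 0, 1, 2, ...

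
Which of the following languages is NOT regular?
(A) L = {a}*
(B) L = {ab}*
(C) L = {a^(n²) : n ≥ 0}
(C) {a^(n²) : n ≥ 0}

(C) L = {a^(n²) : n ≥ 0} is NOT regular.

The pumping lemma can be used to prove this:
After pumping, length is no longer a perfect square

The other languages are regular because they can be recognized by finite automata.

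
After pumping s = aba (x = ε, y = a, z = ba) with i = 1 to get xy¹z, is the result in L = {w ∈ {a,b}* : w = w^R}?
Yes

xy¹z = ε · a · ba = aba.
aba reversed is aba, the same string, so it is a palindrome and is in L.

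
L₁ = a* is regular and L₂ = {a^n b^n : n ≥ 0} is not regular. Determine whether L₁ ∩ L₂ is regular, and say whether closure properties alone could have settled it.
Yes — L₁ ∩ L₂ is regular.

A string of a* contains no b's, and the only string of {a^n b^n} with no b's is ε (n = 0). So L₁ ∩ L₂ = {ε}, a finite language, which is regular.

Note that the bare facts "L₁ regular, L₂ non-regular" do not settle the question by themselves: the closure of regular languages under ∪, ∩, complement and difference applies only when BOTH operands are regular. With a non-regular operand the result can come out regular or non-regular depending on the specific languages, so one has to work out L₁ ∩ L₂ for this particular pair, as above.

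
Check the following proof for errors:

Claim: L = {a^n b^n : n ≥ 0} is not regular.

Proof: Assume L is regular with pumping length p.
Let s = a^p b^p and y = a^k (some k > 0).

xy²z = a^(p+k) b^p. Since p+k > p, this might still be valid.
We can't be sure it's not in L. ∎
The proof is INCORRECT.

Error: The conclusion is wrong.
xy²z = a^(p+k) b^p is definitely NOT in L because the number of a's (p+k) ≠ number of b's (p).
The proof incorrectly doubts what is actually a valid contradiction.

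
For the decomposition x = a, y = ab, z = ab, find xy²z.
aababab

Given x = 'a', y = 'ab', z = 'ab' and i = 2:

xy^2z = x + y·y·...·y (2 times) + z
       = 'a' + 'ab'^2 + 'ab'
       = 'a' + 'abab' + 'ab'
       = 'aababab'

The pumped string is 'aababab' with length 7.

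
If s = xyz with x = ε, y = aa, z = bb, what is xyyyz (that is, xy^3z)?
aaaaaabb

Given x = '', y = 'aa', z = 'bb' and i = 3:

xy^3z = x + y·y·...·y (3 times) + z
       = '' + 'aa'^3 + 'bb'
       = '' + 'aaaaaa' + 'bb'
       = 'aaaaaabb'

The pumped string is 'aaaaaabb' with length 8.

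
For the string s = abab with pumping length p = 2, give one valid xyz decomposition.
x = '', y = 'ab', z = 'ab'

For s = abab and p = 2, one valid decomposition is:
- x = '' (length 0)
- y = 'ab' (length 2)
- z = 'ab' (length 2)

Verification:
- xyz = '' + 'ab' + 'ab' = abab ✓
- |xy| = 2 ≤ 2 ✓
- |y| = 2 > 0 ✓

All pumping lemma constraints are satisfied.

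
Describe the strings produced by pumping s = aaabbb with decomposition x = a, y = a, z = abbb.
{xy^i z : i ≥ 0} = {a^(2+i) b^3 : i ≥ 0} = {aabbb, aaabbb, aaaabbb, ...}

With x = a, y = a, z = abbb: Starting with aaabbb and pumping the second 'a', we get strings with 2+i a's followed by 3 b's for i = 0, 1, 2, ...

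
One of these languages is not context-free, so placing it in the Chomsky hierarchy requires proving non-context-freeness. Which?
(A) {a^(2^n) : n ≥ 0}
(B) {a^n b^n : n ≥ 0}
(A) {a^(2^n) : n ≥ 0}

(A) {a^(2^n) : n ≥ 0} requires the CFL pumping lemma.

- {a^n b^n : n ≥ 0} is context-free (but not regular)
  • Can be shown non-regular with the regular pumping lemma
  • After pumping, the number of a's and b's become unequal

- {a^(2^n) : n ≥ 0} is NOT context-free
  • Requires the CFL pumping lemma to prove
  • Gaps between powers of 2 grow exponentially

The CFL pumping lemma is "stronger" in that it can prove non-membership
in the larger class of context-free languages.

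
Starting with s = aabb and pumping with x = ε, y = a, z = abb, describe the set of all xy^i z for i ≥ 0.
{xy^i z : i ≥ 0} = {a^(i+1) b^2 : i ≥ 0} = {abb, aabb, aaabb, ...}

With x = ε, y = a, z = abb: Starting with aabb and pumping the first 'a' (z = abb keeps the second 'a'), we get strings with i+1 a's followed by 2 b's for i = 0, 1, 2, ...; note bb is not produced because z always contributes one a.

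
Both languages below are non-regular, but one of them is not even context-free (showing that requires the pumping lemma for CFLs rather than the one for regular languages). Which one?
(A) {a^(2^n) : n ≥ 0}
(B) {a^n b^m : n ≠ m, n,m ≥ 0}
(A) {a^(2^n) : n ≥ 0}

(A) {a^(2^n) : n ≥ 0} requires the CFL pumping lemma.

- {a^n b^m : n ≠ m, n,m ≥ 0} is context-free (but not regular)
  • Can be shown non-regular with the regular pumping lemma
  • After pumping a's, we can make n = m

- {a^(2^n) : n ≥ 0} is NOT context-free
  • Requires the CFL pumping lemma to prove
  • Gaps between powers of 2 grow exponentially

The CFL pumping lemma is "stronger" in that it can prove non-membership
in the larger class of context-free languages.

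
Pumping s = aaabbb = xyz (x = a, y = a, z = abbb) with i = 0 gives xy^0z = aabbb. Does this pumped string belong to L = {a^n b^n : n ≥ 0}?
No

xy⁰z = a · ε · abbb = aabbb.
aabbb has 2 a's and 3 b's; 2 ≠ 3, so it is not in L.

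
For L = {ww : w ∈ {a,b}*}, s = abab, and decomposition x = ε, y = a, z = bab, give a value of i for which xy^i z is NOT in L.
i = 0

xy⁰z = ε · ε · bab = bab; bab has odd length 3, so it cannot be written as ww and is not in L.
(Other choices also work, e.g. i = 2, 3; only i = 1 is guaranteed to stay in L since xy¹z = s.)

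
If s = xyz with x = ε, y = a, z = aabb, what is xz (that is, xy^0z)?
aabb

Given x = '', y = 'a', z = 'aabb' and i = 0:

xy^0z = x + y·y·...·y (0 times) + z
       = '' + 'a'^0 + 'aabb'
       = '' + '' + 'aabb'
       = 'aabb'

The pumped string is 'aabb' with length 4.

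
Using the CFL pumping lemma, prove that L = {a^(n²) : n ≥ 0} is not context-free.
Assume for contradiction that L is context-free, and let p ≥ 1 be the pumping length given by the pumping lemma for CFLs.
Choose s = a^(p²). Then s ∈ L and |s| = p² ≥ p.
By the CFL pumping lemma, s = uvxyz for some u, v, x, y, z with |vxy| ≤ p, |vy| ≥ 1, and uv^i xy^i z ∈ L for every i ≥ 0.
All symbols are a's, so only lengths matter: let k = |vy|, with 1 ≤ k ≤ |vxy| ≤ p.

Take i = 2: |uv²xy²z| = p² + k, and p² < p² + k ≤ p² + p < (p + 1)².
So the length lies strictly between consecutive squares and is not a perfect square; uv²xy²z ∉ L.

This contradicts the CFL pumping lemma, which requires uv^i xy^i z ∈ L for all i ≥ 0.
Hence L = {a^(n²) : n ≥ 0} is not context-free. ∎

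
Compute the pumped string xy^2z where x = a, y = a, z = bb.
aaabb

Given x = 'a', y = 'a', z = 'bb' and i = 2:

xy^2z = x + y·y·...·y (2 times) + z
       = 'a' + 'a'^2 + 'bb'
       = 'a' + 'aa' + 'bb'
       = 'aaabb'

The pumped string is 'aaabb' with length 5.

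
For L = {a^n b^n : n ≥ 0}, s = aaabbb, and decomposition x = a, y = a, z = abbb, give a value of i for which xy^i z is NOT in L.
i = 0

xy⁰z = a · ε · abbb = aabbb; aabbb has 2 a's and 3 b's; 2 ≠ 3, so it is not in L.
(Other choices also work, e.g. i = 2, 3; only i = 1 is guaranteed to stay in L since xy¹z = s.)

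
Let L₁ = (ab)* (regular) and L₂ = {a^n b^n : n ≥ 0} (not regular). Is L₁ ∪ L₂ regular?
No — L₁ ∪ L₂ is not regular.

Let U = (ab)* ∪ {a^n b^n}. If U were regular, then U ∩ aa*bb* would be regular (closure under intersection with a regular language). But (ab)* ∩ aa*bb* = {ab} and {a^n b^n} ∩ aa*bb* = {a^n b^n : n ≥ 1}, so U ∩ aa*bb* = {a^n b^n : n ≥ 1}, which is not regular. Hence U is not regular.

Note that the bare facts "L₁ regular, L₂ non-regular" do not settle the question by themselves: the closure of regular languages under ∪, ∩, complement and difference applies only when BOTH operands are regular. With a non-regular operand the result can come out regular or non-regular depending on the specific languages, so one has to work out L₁ ∪ L₂ for this particular pair, as above.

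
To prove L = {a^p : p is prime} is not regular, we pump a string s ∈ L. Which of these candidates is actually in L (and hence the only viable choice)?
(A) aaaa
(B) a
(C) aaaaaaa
(C) aaaaaaa

The pumping lemma is applied to a string s that lies in L, so first check membership of each option:
- (A) aaaa has length 4 = 2 × 2, which is not prime, so it is not in L ✗
- (B) a has length 1, which is not prime, so it is not in L ✗
- (C) aaaaaaa has length 7, which is prime, so it is in L ✓

Only (C) aaaaaaa is in L, so it is the only candidate that could play the role of s.
(In a complete proof one picks s in terms of the pumping length p so that |s| ≥ p is guaranteed; a fixed string like aaaaaaa illustrates the shape of such an s.)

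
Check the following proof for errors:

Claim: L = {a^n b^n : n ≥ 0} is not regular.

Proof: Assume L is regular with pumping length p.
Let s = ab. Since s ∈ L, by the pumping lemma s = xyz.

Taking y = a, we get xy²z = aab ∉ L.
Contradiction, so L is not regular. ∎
The proof is INCORRECT.

Error: The string s = ab may be shorter than p.
The pumping lemma only applies to strings with |s| ≥ p, and p is not under our control.
We must choose s in terms of p, e.g. s = a^p b^p, to ensure |s| ≥ p.
(The proof also fixes one particular y; a valid argument must handle every decomposition with |xy| ≤ p and |y| ≥ 1 — for s = a^p b^p this forces y = a^k, and then xy²z = a^(p+k) b^p ∉ L.)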